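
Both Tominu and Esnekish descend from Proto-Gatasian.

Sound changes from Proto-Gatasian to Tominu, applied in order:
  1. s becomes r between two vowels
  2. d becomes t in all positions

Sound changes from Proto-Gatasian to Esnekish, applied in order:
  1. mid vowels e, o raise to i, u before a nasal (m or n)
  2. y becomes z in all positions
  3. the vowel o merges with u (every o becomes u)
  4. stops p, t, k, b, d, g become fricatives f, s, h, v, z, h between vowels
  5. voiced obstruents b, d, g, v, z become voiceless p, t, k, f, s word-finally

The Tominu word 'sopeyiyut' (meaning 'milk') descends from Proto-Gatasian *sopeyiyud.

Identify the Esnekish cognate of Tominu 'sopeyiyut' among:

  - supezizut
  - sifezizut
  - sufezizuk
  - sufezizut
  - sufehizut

sufezizut

Esnekish: start from *sopeyiyud.
  rule 1: no change — sopeyiyud
  rule 2 (unconditioned shift): sopeyiyud → sopezizud
  rule 3 (vowel merger): sopezizud → supezizud
  rule 4 (intervocalic lenition): supezizud → sufezizud
  rule 5 (final devoicing): sufezizud → sufezizut
  ⇒ Esnekish sufezizut
The other candidates each miss or misapply at least one Esnekish change.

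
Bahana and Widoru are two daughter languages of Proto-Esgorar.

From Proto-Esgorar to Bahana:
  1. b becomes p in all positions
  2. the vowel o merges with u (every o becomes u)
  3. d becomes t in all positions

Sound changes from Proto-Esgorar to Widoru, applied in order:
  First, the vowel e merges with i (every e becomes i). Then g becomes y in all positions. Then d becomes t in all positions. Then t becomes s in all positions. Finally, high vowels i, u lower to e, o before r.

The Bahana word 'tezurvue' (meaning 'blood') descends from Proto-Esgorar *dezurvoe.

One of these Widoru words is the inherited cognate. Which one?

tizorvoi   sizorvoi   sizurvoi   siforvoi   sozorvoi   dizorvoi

Widoru: *dezurvoe
  dezurvoe → dizurvoi   [vowel merger]
  dizurvoi (rule 2 does not apply)
  dizurvoi → tizurvoi   [unconditioned shift]
  tizurvoi → sizurvoi   [unconditioned shift]
  sizurvoi → sizorvoi   [pre-rhotic lowering]
  giving Widoru sizorvoi.
Among the options, 'sizorvoi' alone shows every Widoru change applied in order.

sizorvoi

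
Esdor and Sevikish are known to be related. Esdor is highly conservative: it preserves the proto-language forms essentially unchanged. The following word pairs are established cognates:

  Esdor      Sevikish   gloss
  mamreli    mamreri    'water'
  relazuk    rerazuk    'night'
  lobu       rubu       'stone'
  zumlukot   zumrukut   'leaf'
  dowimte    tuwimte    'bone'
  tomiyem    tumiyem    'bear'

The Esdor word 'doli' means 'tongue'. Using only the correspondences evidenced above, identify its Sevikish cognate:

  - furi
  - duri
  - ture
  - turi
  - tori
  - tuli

turi

dowimte ~ tuwimte — Esdor d corresponds to Sevikish t word-initially before a back vowel.
zumlukot ~ zumrukut, dowimte ~ tuwimte — Esdor o corresponds to Sevikish u after a consonant, before a consonant other than r, m, n, p, b, f, v.
mamreli ~ mamreri — Esdor l corresponds to Sevikish r between vowels (before a front vowel).
Applying these to Esdor 'doli':
  doli → toli   (d→t word-initially before a back vowel)
  toli → tuli   (o→u after a consonant, before a consonant other than r, m, n, p, b, f, v)
  tuli → turi   (l→r between vowels (before a front vowel))
So the Sevikish cognate is 'turi'.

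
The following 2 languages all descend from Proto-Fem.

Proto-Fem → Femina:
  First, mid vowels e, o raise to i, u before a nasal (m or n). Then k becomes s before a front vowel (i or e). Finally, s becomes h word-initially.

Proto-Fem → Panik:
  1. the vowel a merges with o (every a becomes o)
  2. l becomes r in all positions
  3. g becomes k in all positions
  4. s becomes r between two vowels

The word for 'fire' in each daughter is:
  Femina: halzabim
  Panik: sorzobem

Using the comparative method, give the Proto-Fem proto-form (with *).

Position 1: Femina has h, Panik has s. Panik preserves s here (none of its changes turn any other segment into s), so the proto-segment is *s.
Position 5: Femina has a, Panik has o. Femina preserves a here (none of its changes turn any other segment into a), so the proto-segment is *a.
Position 2: Femina has a, Panik has o. Femina preserves a here (none of its changes turn any other segment into a), so the proto-segment is *a.
Continuing position by position gives *salzabem; check it forward:
Femina: start from *salzabem.
  rule 1 (pre-nasal raising): salzabem → salzabim
  rule 2: no change — salzabim
  rule 3 (debuccalisation): salzabim → halzabim
  ⇒ Femina halzabim
Panik: *salzabem > solzobem > sorzobem  (by vowel merger, unconditioned shift)
*salzabem is the unique common source.

*salzabem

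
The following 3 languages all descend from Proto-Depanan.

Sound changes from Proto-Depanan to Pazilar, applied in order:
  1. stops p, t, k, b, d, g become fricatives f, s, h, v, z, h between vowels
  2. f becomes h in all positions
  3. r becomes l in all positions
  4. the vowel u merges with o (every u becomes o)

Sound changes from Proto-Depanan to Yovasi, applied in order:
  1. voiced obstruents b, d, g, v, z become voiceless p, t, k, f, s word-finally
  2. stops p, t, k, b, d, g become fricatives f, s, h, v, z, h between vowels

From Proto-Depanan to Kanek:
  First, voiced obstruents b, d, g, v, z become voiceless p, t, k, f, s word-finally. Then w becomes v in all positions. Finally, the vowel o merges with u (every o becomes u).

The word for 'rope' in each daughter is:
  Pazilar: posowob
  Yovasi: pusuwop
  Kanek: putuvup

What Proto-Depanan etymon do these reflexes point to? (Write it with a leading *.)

Position 4: Pazilar has o, Yovasi has u, Kanek has u. Yovasi preserves u here (none of its changes turn any other segment into u), so the proto-segment is *u.
Position 2: Pazilar has o, Yovasi has u, Kanek has u. Yovasi preserves u here (none of its changes turn any other segment into u), so the proto-segment is *u.
This points to *putuwob. Verify forward in each daughter:
Pazilar: *putuwob > pusuwob > posowob  (by intervocalic lenition, vowel merger)
Yovasi: *putuwob > putuwop > pusuwop  (by final devoicing, intervocalic lenition)
Kanek: start from *putuwob.
  rule 1 (final devoicing): putuwob → putuwop
  rule 2 (unconditioned shift): putuwop → putuvop
  rule 3 (vowel merger): putuvop → putuvup
  ⇒ Kanek putuvup
*putuwob is the unique common source.

*putuwob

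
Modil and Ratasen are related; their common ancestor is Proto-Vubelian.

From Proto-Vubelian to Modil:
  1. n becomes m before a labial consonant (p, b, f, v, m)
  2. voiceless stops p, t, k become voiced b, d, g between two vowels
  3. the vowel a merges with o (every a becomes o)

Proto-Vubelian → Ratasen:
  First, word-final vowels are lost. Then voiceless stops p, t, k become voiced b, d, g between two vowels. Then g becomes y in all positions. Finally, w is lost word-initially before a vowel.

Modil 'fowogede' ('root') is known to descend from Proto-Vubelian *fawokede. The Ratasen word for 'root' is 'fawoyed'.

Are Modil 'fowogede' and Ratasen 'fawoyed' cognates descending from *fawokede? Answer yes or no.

Derive the expected Ratasen reflex of *fawokede:
Ratasen: start from *fawokede.
  rule 1 (apocope): fawokede → fawoked
  rule 2 (intervocalic voicing): fawoked → fawoged
  rule 3 (unconditioned shift): fawoged → fawoyed
  rule 4: no change — fawoyed
  ⇒ Ratasen fawoyed
Ratasen 'fawoyed' matches the regular reflex exactly, so the pair is cognate.

yes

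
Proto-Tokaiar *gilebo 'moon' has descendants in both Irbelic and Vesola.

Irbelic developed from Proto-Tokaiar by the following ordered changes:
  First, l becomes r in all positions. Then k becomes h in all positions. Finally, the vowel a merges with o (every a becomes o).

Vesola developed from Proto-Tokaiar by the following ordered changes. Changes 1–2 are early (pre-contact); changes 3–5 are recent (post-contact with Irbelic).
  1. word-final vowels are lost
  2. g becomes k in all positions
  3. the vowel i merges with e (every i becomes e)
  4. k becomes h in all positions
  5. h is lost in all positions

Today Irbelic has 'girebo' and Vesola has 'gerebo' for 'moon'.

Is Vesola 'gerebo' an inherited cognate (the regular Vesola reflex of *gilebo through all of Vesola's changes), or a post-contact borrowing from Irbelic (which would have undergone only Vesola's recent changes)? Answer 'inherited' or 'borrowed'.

If inherited, *gilebo would pass through all of Vesola's changes:
Vesola: *gilebo > gileb > kileb > keleb > heleb > eleb  (by apocope, unconditioned shift, vowel merger, unconditioned shift, h-loss)
If borrowed from Irbelic 'girebo' after the early changes, it would undergo only the recent ones:
  rule 3 (vowel merger): girebo → gerebo
  rule 4 (unconditioned shift): no change (gerebo)
  rule 5 (h-loss): no change (gerebo)
  ⇒ as a loan: gerebo
Vesola 'gerebo' matches the loan outcome 'gerebo', not the inherited 'eleb' — it skipped the early Vesola changes, so it was borrowed from Irbelic.

borrowed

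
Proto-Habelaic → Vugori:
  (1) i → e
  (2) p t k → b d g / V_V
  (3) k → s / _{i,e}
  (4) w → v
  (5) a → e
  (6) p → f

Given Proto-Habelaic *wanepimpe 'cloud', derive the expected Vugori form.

venebemfe

Vugori: *wanepimpe > wanepempe > wanebempe > vanebempe > venebempe > venebemfe  (by vowel merger, intervocalic voicing, unconditioned shift, vowel merger, unconditioned shift)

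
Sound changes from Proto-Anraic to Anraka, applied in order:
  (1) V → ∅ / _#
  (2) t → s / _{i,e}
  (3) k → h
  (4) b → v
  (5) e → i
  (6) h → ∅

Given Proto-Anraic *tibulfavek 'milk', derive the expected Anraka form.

Anraka: *tibulfavek
  tibulfavek (rule 1 does not apply)
  tibulfavek → sibulfavek   [palatalisation]
  sibulfavek → sibulfaveh   [unconditioned shift]
  sibulfaveh → sivulfaveh   [unconditioned shift]
  sivulfaveh → sivulfavih   [vowel merger]
  sivulfavih → sivulfavi   [h-loss]
  giving Anraka sivulfavi.

sivulfavi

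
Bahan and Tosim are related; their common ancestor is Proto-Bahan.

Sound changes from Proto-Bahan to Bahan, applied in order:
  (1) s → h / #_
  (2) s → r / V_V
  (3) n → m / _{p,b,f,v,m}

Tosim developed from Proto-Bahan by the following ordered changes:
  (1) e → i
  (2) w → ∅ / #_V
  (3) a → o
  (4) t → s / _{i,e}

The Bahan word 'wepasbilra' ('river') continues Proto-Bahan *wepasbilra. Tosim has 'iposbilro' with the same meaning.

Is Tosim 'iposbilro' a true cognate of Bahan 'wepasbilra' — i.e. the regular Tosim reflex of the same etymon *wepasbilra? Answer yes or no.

Derive the expected Tosim reflex of *wepasbilra:
Tosim: start from *wepasbilra.
  rule 1 (vowel merger): wepasbilra → wipasbilra
  rule 2 (glide loss): wipasbilra → ipasbilra
  rule 3 (vowel merger): ipasbilra → iposbilro
  rule 4: no change — iposbilro
  ⇒ Tosim iposbilro
Tosim 'iposbilro' matches the regular reflex exactly, so the pair is cognate.

yes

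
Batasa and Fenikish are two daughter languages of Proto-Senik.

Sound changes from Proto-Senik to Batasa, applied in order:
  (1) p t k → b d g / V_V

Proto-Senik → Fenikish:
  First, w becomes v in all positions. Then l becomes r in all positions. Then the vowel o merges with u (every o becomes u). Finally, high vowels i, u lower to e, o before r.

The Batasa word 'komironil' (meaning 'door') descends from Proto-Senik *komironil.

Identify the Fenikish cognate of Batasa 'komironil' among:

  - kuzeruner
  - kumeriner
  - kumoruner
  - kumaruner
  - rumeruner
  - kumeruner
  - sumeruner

Fenikish: *komironil
  komironil (rule 1 does not apply)
  komironil → komironir   [unconditioned shift]
  komironir → kumirunir   [vowel merger]
  kumirunir → kumeruner   [pre-rhotic lowering]
  giving Fenikish kumeruner.
Among the options, 'kumeruner' alone shows every Fenikish change applied in order.

kumeruner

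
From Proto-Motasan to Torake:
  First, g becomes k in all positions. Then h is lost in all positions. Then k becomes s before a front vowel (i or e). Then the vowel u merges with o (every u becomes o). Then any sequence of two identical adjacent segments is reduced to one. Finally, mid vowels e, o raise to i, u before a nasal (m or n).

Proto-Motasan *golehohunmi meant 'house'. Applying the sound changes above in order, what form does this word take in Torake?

koleunmi

Torake: *golehohunmi
  golehohunmi → kolehohunmi   [unconditioned shift]
  kolehohunmi → koleounmi   [h-loss]
  koleounmi (rule 3 does not apply)
  koleounmi → koleoonmi   [vowel merger]
  koleoonmi → koleonmi   [degemination]
  koleonmi → koleunmi   [pre-nasal raising]
  giving Torake koleunmi.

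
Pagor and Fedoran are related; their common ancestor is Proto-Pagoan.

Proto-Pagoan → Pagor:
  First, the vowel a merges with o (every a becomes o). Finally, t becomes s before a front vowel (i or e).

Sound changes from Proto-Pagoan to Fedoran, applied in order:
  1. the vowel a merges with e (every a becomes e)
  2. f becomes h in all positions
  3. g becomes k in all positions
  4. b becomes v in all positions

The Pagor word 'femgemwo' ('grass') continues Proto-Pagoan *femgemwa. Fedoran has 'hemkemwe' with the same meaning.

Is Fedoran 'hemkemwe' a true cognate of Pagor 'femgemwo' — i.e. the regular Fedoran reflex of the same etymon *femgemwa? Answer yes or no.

Derive the expected Fedoran reflex of *femgemwa:
Fedoran: *femgemwa > femgemwe > hemgemwe > hemkemwe  (by vowel merger, unconditioned shift, unconditioned shift)
Fedoran 'hemkemwe' matches the regular reflex exactly, so the pair is cognate.

yes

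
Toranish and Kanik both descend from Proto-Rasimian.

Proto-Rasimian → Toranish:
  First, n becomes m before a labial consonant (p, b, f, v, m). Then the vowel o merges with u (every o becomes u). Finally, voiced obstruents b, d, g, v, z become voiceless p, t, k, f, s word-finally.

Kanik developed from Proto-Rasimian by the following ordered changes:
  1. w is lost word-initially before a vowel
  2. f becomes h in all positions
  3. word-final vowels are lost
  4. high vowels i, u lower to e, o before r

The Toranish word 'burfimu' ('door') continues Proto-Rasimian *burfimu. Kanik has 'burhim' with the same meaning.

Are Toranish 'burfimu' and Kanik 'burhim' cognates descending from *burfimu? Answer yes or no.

Derive the expected Kanik reflex of *burfimu:
Kanik: start from *burfimu.
  rule 1: no change — burfimu
  rule 2 (unconditioned shift): burfimu → burhimu
  rule 3 (apocope): burhimu → burhim
  rule 4 (pre-rhotic lowering): burhim → borhim
  ⇒ Kanik borhim
The regular Kanik reflex would be 'borhim', but the attested form is 'burhim'. The correspondence is irregular, so they are not cognates (the Kanik form has a different source).

no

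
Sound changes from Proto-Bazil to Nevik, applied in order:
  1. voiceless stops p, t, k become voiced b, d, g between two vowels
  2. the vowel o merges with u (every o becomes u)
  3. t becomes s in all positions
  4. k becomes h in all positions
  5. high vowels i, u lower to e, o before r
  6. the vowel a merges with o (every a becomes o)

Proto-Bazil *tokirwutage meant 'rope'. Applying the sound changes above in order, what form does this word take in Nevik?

Nevik: start from *tokirwutage.
  rule 1 (intervocalic voicing): tokirwutage → togirwudage
  rule 2 (vowel merger): togirwudage → tugirwudage
  rule 3 (unconditioned shift): tugirwudage → sugirwudage
  rule 4: no change — sugirwudage
  rule 5 (pre-rhotic lowering): sugirwudage → sugerwudage
  rule 6 (vowel merger): sugerwudage → sugerwudoge
  ⇒ Nevik sugerwudoge

sugerwudoge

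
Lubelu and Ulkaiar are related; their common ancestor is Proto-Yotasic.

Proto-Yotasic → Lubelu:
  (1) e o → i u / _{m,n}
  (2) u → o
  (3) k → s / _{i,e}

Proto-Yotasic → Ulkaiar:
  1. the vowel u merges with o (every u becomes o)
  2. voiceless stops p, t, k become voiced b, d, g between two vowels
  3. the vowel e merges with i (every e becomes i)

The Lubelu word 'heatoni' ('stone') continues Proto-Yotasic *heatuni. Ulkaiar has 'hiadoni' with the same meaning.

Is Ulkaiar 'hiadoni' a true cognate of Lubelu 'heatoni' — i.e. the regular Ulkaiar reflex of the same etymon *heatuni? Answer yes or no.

yes

Derive the expected Ulkaiar reflex of *heatuni:
Ulkaiar: *heatuni > heatoni > headoni > hiadoni  (by vowel merger, intervocalic voicing, vowel merger)
Ulkaiar 'hiadoni' matches the regular reflex exactly, so the pair is cognate.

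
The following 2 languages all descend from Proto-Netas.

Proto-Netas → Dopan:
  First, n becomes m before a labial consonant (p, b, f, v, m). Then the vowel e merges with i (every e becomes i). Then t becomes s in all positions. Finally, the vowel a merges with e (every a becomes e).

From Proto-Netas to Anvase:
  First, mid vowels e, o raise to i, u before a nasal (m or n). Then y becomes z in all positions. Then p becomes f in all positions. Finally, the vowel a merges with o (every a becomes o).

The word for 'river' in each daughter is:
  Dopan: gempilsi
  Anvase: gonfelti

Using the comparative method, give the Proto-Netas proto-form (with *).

*ganpelti

Position 3: Dopan has m, Anvase has n. Anvase preserves n here (none of its changes turn any other segment into n), so the proto-segment is *n.
Position 7: Dopan has s, Anvase has t. Anvase preserves t here (none of its changes turn any other segment into t), so the proto-segment is *t.
Position 2: Dopan has e, Anvase has o. In Dopan, e can only continue *a, so the proto-segment is *a.
Verify the candidate proto-form against each daughter:
Dopan: start from *ganpelti.
  rule 1 (nasal place assimilation): ganpelti → gampelti
  rule 2 (vowel merger): gampelti → gampilti
  rule 3 (unconditioned shift): gampilti → gampilsi
  rule 4 (vowel merger): gampilsi → gempilsi
  ⇒ Dopan gempilsi
Anvase: *ganpelti
  ganpelti (rule 1 does not apply)
  ganpelti (rule 2 does not apply)
  ganpelti → ganfelti   [unconditioned shift]
  ganfelti → gonfelti   [vowel merger]
  giving Anvase gonfelti.
*ganpelti is the unique common source.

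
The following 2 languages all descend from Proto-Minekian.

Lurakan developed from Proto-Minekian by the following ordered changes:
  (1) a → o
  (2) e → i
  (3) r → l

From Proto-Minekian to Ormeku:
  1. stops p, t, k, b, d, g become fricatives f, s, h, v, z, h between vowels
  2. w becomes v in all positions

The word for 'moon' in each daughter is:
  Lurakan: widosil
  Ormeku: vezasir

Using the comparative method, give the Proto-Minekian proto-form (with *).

*wedasir

Position 4: Lurakan has o, Ormeku has a. Ormeku preserves a here (none of its changes turn any other segment into a), so the proto-segment is *a.
Position 3: Lurakan has d, Ormeku has z. Lurakan preserves d here (none of its changes turn any other segment into d), so the proto-segment is *d.
Position 2: Lurakan has i, Ormeku has e. Ormeku preserves e here (none of its changes turn any other segment into e), so the proto-segment is *e.
Continuing position by position gives *wedasir; check it forward:
Lurakan: *wedasir > wedosir > widosir > widosil  (by vowel merger, vowel merger, unconditioned shift)
Ormeku: start from *wedasir.
  rule 1 (intervocalic lenition): wedasir → wezasir
  rule 2 (unconditioned shift): wezasir → vezasir
  ⇒ Ormeku vezasir
*wedasir is the unique common source.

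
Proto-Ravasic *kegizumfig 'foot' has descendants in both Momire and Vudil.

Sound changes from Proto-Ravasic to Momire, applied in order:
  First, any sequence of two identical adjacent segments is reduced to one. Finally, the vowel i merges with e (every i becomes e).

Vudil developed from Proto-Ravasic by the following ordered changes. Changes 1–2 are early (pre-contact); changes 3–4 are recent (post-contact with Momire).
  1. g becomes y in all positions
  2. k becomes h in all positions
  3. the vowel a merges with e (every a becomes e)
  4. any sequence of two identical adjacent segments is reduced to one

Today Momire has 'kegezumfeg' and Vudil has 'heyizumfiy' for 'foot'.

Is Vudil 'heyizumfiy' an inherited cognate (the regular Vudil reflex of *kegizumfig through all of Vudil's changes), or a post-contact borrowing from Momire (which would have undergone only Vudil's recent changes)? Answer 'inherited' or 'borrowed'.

If inherited, *kegizumfig would pass through all of Vudil's changes:
Vudil: start from *kegizumfig.
  rule 1 (unconditioned shift): kegizumfig → keyizumfiy
  rule 2 (unconditioned shift): keyizumfiy → heyizumfiy
  rule 3: no change — heyizumfiy
  rule 4: no change — heyizumfiy
  ⇒ Vudil heyizumfiy
If borrowed from Momire 'kegezumfeg' after the early changes, it would undergo only the recent ones:
  rule 3 (vowel merger): no change (kegezumfeg)
  rule 4 (degemination): no change (kegezumfeg)
  ⇒ as a loan: kegezumfeg
Vudil 'heyizumfiy' matches the inherited outcome exactly, so it is an inherited cognate, not a loan.

inherited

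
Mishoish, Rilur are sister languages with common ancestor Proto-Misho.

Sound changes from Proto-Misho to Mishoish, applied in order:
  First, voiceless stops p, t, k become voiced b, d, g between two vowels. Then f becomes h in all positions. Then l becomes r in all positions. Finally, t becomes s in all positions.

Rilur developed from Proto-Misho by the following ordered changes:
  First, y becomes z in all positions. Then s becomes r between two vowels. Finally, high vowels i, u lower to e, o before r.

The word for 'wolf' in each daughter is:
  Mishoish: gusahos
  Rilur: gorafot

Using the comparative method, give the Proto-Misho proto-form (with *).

Position 5: Mishoish has h, Rilur has f. Rilur preserves f here (none of its changes turn any other segment into f), so the proto-segment is *f.
Position 2: Mishoish has u, Rilur has o. Mishoish preserves u here (none of its changes turn any other segment into u), so the proto-segment is *u.
Position 3: Mishoish has s, Rilur has r. Taking the neighbouring segments as reconstructed: Mishoish s can only go back to *s; Rilur r could go back to *s or *r — the one source consistent with every daughter is *s.
Verify the candidate proto-form against each daughter:
Mishoish: *gusafot
  gusafot (rule 1 does not apply)
  gusafot → gusahot   [unconditioned shift]
  gusahot (rule 3 does not apply)
  gusahot → gusahos   [unconditioned shift]
  giving Mishoish gusahos.
Rilur: *gusafot > gurafot > gorafot  (by rhotacism, pre-rhotic lowering)
No other proto-form is consistent with every reflex, so the reconstruction is *gusafot.

*gusafot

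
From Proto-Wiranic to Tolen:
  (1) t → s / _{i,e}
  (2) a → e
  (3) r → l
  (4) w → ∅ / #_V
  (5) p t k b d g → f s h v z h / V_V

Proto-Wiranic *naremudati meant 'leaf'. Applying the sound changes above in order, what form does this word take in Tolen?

Tolen: start from *naremudati.
  rule 1 (palatalisation): naremudati → naremudasi
  rule 2 (vowel merger): naremudasi → neremudesi
  rule 3 (unconditioned shift): neremudesi → nelemudesi
  rule 4: no change — nelemudesi
  rule 5 (intervocalic lenition): nelemudesi → nelemuzesi
  ⇒ Tolen nelemuzesi

nelemuzesi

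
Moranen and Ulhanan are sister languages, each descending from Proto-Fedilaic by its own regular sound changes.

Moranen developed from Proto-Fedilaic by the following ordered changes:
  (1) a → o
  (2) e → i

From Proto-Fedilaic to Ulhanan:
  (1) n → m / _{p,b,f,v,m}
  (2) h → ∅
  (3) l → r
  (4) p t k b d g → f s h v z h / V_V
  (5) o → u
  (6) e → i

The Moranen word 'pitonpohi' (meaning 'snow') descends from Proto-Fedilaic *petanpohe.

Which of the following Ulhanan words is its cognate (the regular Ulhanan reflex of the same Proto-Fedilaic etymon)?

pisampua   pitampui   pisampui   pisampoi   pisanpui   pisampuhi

Ulhanan: *petanpohe
  petanpohe → petampohe   [nasal place assimilation]
  petampohe → petampoe   [h-loss]
  petampoe (rule 3 does not apply)
  petampoe → pesampoe   [intervocalic lenition]
  pesampoe → pesampue   [vowel merger]
  pesampue → pisampui   [vowel merger]
  giving Ulhanan pisampui.

pisampui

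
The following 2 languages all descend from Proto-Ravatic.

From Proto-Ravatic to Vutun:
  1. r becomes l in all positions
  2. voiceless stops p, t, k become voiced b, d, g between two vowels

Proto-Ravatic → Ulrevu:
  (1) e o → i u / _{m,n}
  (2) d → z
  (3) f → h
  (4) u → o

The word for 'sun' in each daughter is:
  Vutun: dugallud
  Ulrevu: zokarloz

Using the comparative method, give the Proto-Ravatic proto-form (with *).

*dukarlud

Position 1: Vutun has d, Ulrevu has z. Taking the neighbouring segments as reconstructed: Vutun d can only go back to *d; Ulrevu z could go back to *d or *z — the one source consistent with every daughter is *d.
Position 7: Vutun has u, Ulrevu has o. Vutun preserves u here (none of its changes turn any other segment into u), so the proto-segment is *u.
Continuing position by position gives *dukarlud; check it forward:
Vutun: *dukarlud > dukallud > dugallud  (by unconditioned shift, intervocalic voicing)
Ulrevu: *dukarlud
  dukarlud (rule 1 does not apply)
  dukarlud → zukarluz   [unconditioned shift]
  zukarluz (rule 3 does not apply)
  zukarluz → zokarloz   [vowel merger]
  giving Ulrevu zokarloz.
*dukarlud is the unique common source.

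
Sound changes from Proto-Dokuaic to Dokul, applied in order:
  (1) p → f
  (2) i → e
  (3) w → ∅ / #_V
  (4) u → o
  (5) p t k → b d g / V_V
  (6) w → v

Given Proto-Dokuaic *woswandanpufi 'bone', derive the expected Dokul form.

Dokul: *woswandanpufi > woswandanfufi > woswandanfufe > oswandanfufe > oswandanfofe > osvandanfofe  (by unconditioned shift, vowel merger, glide loss, vowel merger, unconditioned shift)

osvandanfofe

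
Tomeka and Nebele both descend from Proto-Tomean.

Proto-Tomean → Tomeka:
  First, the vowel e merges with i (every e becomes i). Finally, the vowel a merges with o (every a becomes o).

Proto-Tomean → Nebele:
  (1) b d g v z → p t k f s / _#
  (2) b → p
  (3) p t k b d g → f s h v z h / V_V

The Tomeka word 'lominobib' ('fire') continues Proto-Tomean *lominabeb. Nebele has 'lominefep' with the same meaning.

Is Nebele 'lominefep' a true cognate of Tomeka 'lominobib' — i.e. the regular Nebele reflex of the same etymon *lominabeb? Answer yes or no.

no

Derive the expected Nebele reflex of *lominabeb:
Nebele: *lominabeb > lominabep > lominapep > lominafep  (by final devoicing, unconditioned shift, intervocalic lenition)
The regular Nebele reflex would be 'lominafep', but the attested form is 'lominefep'. The correspondence is irregular, so they are not cognates (the Nebele form has a different source).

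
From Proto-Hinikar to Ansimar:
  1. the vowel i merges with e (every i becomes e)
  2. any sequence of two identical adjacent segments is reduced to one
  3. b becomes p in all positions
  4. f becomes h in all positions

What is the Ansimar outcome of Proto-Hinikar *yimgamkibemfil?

yemgamkepemhel

Ansimar: *yimgamkibemfil > yemgamkebemfel > yemgamkepemfel > yemgamkepemhel  (by vowel merger, unconditioned shift, unconditioned shift)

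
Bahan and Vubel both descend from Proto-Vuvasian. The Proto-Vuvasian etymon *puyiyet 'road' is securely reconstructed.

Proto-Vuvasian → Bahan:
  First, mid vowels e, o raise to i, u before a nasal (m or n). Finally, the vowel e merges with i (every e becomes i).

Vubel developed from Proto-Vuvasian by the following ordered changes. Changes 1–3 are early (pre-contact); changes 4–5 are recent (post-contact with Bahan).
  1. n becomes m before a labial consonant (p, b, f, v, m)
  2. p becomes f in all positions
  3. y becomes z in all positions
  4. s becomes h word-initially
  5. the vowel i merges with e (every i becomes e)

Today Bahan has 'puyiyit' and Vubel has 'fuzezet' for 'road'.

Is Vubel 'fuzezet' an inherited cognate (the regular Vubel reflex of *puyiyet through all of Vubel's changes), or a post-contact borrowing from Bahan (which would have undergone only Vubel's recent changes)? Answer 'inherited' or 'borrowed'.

If inherited, *puyiyet would pass through all of Vubel's changes:
Vubel: start from *puyiyet.
  rule 1: no change — puyiyet
  rule 2 (unconditioned shift): puyiyet → fuyiyet
  rule 3 (unconditioned shift): fuyiyet → fuzizet
  rule 4: no change — fuzizet
  rule 5 (vowel merger): fuzizet → fuzezet
  ⇒ Vubel fuzezet
If borrowed from Bahan 'puyiyit' after the early changes, it would undergo only the recent ones:
  rule 4 (debuccalisation): no change (puyiyit)
  rule 5 (vowel merger): puyiyit → puyeyet
  ⇒ as a loan: puyeyet
Vubel 'fuzezet' matches the inherited outcome exactly, so it is an inherited cognate, not a loan.

inherited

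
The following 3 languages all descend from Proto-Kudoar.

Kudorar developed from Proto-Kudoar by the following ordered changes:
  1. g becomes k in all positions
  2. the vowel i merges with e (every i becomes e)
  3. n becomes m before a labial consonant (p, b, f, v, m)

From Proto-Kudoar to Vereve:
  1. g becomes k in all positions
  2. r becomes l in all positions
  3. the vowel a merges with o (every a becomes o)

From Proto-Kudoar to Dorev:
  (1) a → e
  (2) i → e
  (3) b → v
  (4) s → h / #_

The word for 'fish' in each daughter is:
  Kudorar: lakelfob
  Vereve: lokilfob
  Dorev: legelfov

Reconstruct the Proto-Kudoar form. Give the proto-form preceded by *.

*lagilfob

Position 3: Kudorar has k, Vereve has k, Dorev has g. Dorev preserves g here (none of its changes turn any other segment into g), so the proto-segment is *g.
Position 2: Kudorar has a, Vereve has o, Dorev has e. Kudorar preserves a here (none of its changes turn any other segment into a), so the proto-segment is *a.
Position 4: Kudorar has e, Vereve has i, Dorev has e. Vereve preserves i here (none of its changes turn any other segment into i), so the proto-segment is *i.
This points to *lagilfob. Verify forward in each daughter:
Kudorar: *lagilfob
  lagilfob → lakilfob   [unconditioned shift]
  lakilfob → lakelfob   [vowel merger]
  lakelfob (rule 3 does not apply)
  giving Kudorar lakelfob.
Vereve: start from *lagilfob.
  rule 1 (unconditioned shift): lagilfob → lakilfob
  rule 2: no change — lakilfob
  rule 3 (vowel merger): lakilfob → lokilfob
  ⇒ Vereve lokilfob
Dorev: start from *lagilfob.
  rule 1 (vowel merger): lagilfob → legilfob
  rule 2 (vowel merger): legilfob → legelfob
  rule 3 (unconditioned shift): legelfob → legelfov
  rule 4: no change — legelfov
  ⇒ Dorev legelfov
Only *lagilfob yields all of Kudorar lakelfob, Vereve lokilfob, Dorev legelfov.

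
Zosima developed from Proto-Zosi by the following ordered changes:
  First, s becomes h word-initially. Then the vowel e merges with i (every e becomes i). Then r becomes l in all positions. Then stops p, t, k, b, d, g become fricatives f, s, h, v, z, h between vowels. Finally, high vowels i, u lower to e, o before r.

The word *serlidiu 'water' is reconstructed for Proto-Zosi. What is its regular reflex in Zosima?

hilliziu

Zosima: start from *serlidiu.
  rule 1 (debuccalisation): serlidiu → herlidiu
  rule 2 (vowel merger): herlidiu → hirlidiu
  rule 3 (unconditioned shift): hirlidiu → hillidiu
  rule 4 (intervocalic lenition): hillidiu → hilliziu
  rule 5: no change — hilliziu
  ⇒ Zosima hilliziu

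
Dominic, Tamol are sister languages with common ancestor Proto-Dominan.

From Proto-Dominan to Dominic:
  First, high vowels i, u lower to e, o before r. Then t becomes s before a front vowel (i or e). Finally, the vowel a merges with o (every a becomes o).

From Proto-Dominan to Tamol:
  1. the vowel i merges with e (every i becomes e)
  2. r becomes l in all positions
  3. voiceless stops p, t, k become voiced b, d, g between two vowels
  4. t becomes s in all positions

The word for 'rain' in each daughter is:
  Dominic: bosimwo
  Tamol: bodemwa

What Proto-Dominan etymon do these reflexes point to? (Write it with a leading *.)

*botimwa

Position 7: Dominic has o, Tamol has a. Tamol preserves a here (none of its changes turn any other segment into a), so the proto-segment is *a.
Position 4: Dominic has i, Tamol has e. Dominic preserves i here (none of its changes turn any other segment into i), so the proto-segment is *i.
Position 3: Dominic has s, Tamol has d. Taking the neighbouring segments as reconstructed: Dominic s could go back to *t or *s; Tamol d could go back to *t or *d — the one source consistent with every daughter is *t.
This points to *botimwa. Verify forward in each daughter:
Dominic: *botimwa
  botimwa (rule 1 does not apply)
  botimwa → bosimwa   [palatalisation]
  bosimwa → bosimwo   [vowel merger]
  giving Dominic bosimwo.
Tamol: start from *botimwa.
  rule 1 (vowel merger): botimwa → botemwa
  rule 2: no change — botemwa
  rule 3 (intervocalic voicing): botemwa → bodemwa
  rule 4: no change — bodemwa
  ⇒ Tamol bodemwa
Only *botimwa yields all of Dominic bosimwo, Tamol bodemwa.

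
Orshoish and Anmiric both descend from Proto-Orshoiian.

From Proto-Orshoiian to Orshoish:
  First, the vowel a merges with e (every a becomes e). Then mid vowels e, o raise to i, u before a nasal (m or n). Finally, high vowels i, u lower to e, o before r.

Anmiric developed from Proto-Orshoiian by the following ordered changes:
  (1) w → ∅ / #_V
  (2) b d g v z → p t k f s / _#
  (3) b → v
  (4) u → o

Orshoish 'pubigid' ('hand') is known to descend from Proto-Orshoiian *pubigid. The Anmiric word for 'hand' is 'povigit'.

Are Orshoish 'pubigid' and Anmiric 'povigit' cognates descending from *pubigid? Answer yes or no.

Derive the expected Anmiric reflex of *pubigid:
Anmiric: *pubigid
  pubigid (rule 1 does not apply)
  pubigid → pubigit   [final devoicing]
  pubigit → puvigit   [unconditioned shift]
  puvigit → povigit   [vowel merger]
  giving Anmiric povigit.
Anmiric 'povigit' matches the regular reflex exactly, so the pair is cognate.

yes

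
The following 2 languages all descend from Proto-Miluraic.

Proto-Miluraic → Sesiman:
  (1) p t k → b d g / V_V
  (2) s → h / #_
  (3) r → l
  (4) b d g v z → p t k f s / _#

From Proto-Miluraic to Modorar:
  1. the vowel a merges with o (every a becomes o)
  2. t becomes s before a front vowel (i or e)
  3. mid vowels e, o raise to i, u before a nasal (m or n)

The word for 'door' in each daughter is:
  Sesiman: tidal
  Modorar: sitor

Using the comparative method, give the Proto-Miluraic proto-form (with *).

Position 1: Sesiman has t, Modorar has s. Taking the neighbouring segments as reconstructed: Sesiman t can only go back to *t; Modorar s could go back to *t or *s — the one source consistent with every daughter is *t.
Position 4: Sesiman has a, Modorar has o. Sesiman preserves a here (none of its changes turn any other segment into a), so the proto-segment is *a.
Continuing position by position gives *titar; check it forward:
Sesiman: *titar > tidar > tidal  (by intervocalic voicing, unconditioned shift)
Modorar: start from *titar.
  rule 1 (vowel merger): titar → titor
  rule 2 (palatalisation): titor → sitor
  rule 3: no change — sitor
  ⇒ Modorar sitor
Only *titar yields all of Sesiman tidal, Modorar sitor.

*titar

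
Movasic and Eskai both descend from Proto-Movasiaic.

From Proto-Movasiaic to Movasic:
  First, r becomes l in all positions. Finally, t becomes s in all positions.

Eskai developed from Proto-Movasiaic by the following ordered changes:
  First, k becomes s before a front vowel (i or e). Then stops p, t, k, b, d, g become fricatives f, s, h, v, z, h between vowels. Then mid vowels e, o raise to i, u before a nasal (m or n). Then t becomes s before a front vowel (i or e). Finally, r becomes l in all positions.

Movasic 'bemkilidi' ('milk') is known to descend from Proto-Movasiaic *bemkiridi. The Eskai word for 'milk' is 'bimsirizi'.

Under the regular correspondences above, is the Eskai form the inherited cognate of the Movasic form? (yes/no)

no

Derive the expected Eskai reflex of *bemkiridi:
Eskai: *bemkiridi > bemsiridi > bemsirizi > bimsirizi > bimsilizi  (by palatalisation, intervocalic lenition, pre-nasal raising, unconditioned shift)
The regular Eskai reflex would be 'bimsilizi', but the attested form is 'bimsirizi'. The correspondence is irregular, so they are not cognates (the Eskai form has a different source).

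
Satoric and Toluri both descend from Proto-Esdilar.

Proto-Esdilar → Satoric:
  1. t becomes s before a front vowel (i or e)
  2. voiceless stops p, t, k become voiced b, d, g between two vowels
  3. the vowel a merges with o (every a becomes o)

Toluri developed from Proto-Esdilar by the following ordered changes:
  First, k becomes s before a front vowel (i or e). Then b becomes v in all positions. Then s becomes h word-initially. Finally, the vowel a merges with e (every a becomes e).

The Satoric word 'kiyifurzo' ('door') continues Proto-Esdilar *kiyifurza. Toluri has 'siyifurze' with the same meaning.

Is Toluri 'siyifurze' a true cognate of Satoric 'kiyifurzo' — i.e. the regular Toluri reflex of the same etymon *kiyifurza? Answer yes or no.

Derive the expected Toluri reflex of *kiyifurza:
Toluri: start from *kiyifurza.
  rule 1 (palatalisation): kiyifurza → siyifurza
  rule 2: no change — siyifurza
  rule 3 (debuccalisation): siyifurza → hiyifurza
  rule 4 (vowel merger): hiyifurza → hiyifurze
  ⇒ Toluri hiyifurze
The regular Toluri reflex would be 'hiyifurze', but the attested form is 'siyifurze'. The correspondence is irregular, so they are not cognates (the Toluri form has a different source).

no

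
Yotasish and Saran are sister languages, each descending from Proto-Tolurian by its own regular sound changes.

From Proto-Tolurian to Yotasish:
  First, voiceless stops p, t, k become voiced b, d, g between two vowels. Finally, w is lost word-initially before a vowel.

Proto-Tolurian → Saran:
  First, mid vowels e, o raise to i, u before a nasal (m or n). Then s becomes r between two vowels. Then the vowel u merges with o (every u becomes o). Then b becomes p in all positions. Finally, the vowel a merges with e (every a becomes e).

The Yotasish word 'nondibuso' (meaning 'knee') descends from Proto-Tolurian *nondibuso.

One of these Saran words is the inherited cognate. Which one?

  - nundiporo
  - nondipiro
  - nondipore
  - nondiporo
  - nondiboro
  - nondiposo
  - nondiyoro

Saran: *nondibuso > nundibuso > nundiburo > nondiboro > nondiporo  (by pre-nasal raising, rhotacism, vowel merger, unconditioned shift)
Among the options, 'nondiporo' alone shows every Saran change applied in order.

nondiporo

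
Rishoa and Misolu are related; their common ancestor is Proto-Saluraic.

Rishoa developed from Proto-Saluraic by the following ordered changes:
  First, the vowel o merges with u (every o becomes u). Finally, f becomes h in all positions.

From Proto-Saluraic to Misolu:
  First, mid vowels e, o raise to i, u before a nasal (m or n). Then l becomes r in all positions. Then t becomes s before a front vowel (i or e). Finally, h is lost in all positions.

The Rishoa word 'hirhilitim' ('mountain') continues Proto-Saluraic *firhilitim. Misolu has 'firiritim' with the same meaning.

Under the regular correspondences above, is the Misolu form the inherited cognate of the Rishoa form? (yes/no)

no

Derive the expected Misolu reflex of *firhilitim:
Misolu: start from *firhilitim.
  rule 1: no change — firhilitim
  rule 2 (unconditioned shift): firhilitim → firhiritim
  rule 3 (palatalisation): firhiritim → firhirisim
  rule 4 (h-loss): firhirisim → firirisim
  ⇒ Misolu firirisim
The regular Misolu reflex would be 'firirisim', but the attested form is 'firiritim'. The correspondence is irregular, so they are not cognates (the Misolu form has a different source).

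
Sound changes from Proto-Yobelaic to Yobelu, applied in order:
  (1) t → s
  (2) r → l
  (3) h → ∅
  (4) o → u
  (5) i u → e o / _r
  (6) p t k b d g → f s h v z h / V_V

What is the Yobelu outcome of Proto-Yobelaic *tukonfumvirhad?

Yobelu: *tukonfumvirhad
  tukonfumvirhad → sukonfumvirhad   [unconditioned shift]
  sukonfumvirhad → sukonfumvilhad   [unconditioned shift]
  sukonfumvilhad → sukonfumvilad   [h-loss]
  sukonfumvilad → sukunfumvilad   [vowel merger]
  sukunfumvilad (rule 5 does not apply)
  sukunfumvilad → suhunfumvilad   [intervocalic lenition]
  giving Yobelu suhunfumvilad.

suhunfumvilad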